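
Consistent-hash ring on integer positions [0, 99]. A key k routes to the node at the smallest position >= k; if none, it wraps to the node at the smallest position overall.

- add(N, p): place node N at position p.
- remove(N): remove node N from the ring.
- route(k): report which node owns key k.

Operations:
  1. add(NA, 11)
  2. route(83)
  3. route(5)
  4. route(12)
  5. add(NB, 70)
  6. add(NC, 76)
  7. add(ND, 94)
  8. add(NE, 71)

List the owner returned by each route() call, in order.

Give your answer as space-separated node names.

Answer: NA NA NA

Derivation:
Op 1: add NA@11 -> ring=[11:NA]
Op 2: route key 83: none >= 83, wrap to smallest pos 11 -> NA
Op 3: route key 5: smallest pos >= 5 is 11 -> NA
Op 4: route key 12: none >= 12, wrap to smallest pos 11 -> NA
Op 5: add NB@70 -> ring=[11:NA,70:NB]
Op 6: add NC@76 -> ring=[11:NA,70:NB,76:NC]
Op 7: add ND@94 -> ring=[11:NA,70:NB,76:NC,94:ND]
Op 8: add NE@71 -> ring=[11:NA,70:NB,71:NE,76:NC,94:ND]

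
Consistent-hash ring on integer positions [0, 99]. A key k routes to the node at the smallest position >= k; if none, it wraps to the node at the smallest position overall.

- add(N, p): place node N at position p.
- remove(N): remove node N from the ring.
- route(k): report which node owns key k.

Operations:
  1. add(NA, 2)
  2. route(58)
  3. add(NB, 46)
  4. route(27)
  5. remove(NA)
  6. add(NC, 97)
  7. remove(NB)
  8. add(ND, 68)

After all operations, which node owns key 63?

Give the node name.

Answer: ND

Derivation:
Op 1: add NA@2 -> ring=[2:NA]
Op 2: route key 58: none >= 58, wrap to smallest pos 2 -> NA
Op 3: add NB@46 -> ring=[2:NA,46:NB]
Op 4: route key 27: smallest pos >= 27 is 46 -> NB
Op 5: remove NA -> ring=[46:NB]
Op 6: add NC@97 -> ring=[46:NB,97:NC]
Op 7: remove NB -> ring=[97:NC]
Op 8: add ND@68 -> ring=[68:ND,97:NC]
Final route key 63: smallest pos >= 63 is 68 -> ND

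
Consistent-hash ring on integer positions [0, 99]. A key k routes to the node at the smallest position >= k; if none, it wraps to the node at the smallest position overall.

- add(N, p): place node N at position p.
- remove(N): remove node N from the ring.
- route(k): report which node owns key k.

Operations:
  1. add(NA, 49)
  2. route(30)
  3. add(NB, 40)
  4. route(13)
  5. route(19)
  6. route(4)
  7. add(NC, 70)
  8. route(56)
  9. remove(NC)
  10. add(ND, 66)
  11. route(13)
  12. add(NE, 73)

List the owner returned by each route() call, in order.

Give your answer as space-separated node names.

Answer: NA NB NB NB NC NB

Derivation:
Op 1: add NA@49 -> ring=[49:NA]
Op 2: route key 30: smallest pos >= 30 is 49 -> NA
Op 3: add NB@40 -> ring=[40:NB,49:NA]
Op 4: route key 13: smallest pos >= 13 is 40 -> NB
Op 5: route key 19: smallest pos >= 19 is 40 -> NB
Op 6: route key 4: smallest pos >= 4 is 40 -> NB
Op 7: add NC@70 -> ring=[40:NB,49:NA,70:NC]
Op 8: route key 56: smallest pos >= 56 is 70 -> NC
Op 9: remove NC -> ring=[40:NB,49:NA]
Op 10: add ND@66 -> ring=[40:NB,49:NA,66:ND]
Op 11: route key 13: smallest pos >= 13 is 40 -> NB
Op 12: add NE@73 -> ring=[40:NB,49:NA,66:ND,73:NE]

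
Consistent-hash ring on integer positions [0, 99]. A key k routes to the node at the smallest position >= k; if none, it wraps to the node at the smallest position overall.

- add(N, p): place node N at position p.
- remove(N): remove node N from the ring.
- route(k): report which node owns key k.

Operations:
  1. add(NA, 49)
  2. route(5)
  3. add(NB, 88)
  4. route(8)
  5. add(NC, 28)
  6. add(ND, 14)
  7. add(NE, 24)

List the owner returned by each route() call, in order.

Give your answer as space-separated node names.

Answer: NA NA

Derivation:
Op 1: add NA@49 -> ring=[49:NA]
Op 2: route key 5: smallest pos >= 5 is 49 -> NA
Op 3: add NB@88 -> ring=[49:NA,88:NB]
Op 4: route key 8: smallest pos >= 8 is 49 -> NA
Op 5: add NC@28 -> ring=[28:NC,49:NA,88:NB]
Op 6: add ND@14 -> ring=[14:ND,28:NC,49:NA,88:NB]
Op 7: add NE@24 -> ring=[14:ND,24:NE,28:NC,49:NA,88:NB]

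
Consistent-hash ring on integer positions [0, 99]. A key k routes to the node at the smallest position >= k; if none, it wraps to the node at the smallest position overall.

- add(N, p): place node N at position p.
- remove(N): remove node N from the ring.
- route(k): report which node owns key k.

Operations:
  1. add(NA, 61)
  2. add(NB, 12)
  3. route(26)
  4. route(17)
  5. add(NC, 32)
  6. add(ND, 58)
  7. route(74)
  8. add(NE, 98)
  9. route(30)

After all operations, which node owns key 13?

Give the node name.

Answer: NC

Derivation:
Op 1: add NA@61 -> ring=[61:NA]
Op 2: add NB@12 -> ring=[12:NB,61:NA]
Op 3: route key 26: smallest pos >= 26 is 61 -> NA
Op 4: route key 17: smallest pos >= 17 is 61 -> NA
Op 5: add NC@32 -> ring=[12:NB,32:NC,61:NA]
Op 6: add ND@58 -> ring=[12:NB,32:NC,58:ND,61:NA]
Op 7: route key 74: none >= 74, wrap to smallest pos 12 -> NB
Op 8: add NE@98 -> ring=[12:NB,32:NC,58:ND,61:NA,98:NE]
Op 9: route key 30: smallest pos >= 30 is 32 -> NC
Final route key 13: smallest pos >= 13 is 32 -> NC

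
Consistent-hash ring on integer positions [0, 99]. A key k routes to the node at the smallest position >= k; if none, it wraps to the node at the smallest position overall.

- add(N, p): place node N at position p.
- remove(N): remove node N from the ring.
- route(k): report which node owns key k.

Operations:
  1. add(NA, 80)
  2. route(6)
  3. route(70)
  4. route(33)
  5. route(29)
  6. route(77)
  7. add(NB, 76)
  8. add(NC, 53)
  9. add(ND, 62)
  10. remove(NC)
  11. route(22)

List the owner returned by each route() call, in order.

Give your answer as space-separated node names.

Answer: NA NA NA NA NA ND

Derivation:
Op 1: add NA@80 -> ring=[80:NA]
Op 2: route key 6: smallest pos >= 6 is 80 -> NA
Op 3: route key 70: smallest pos >= 70 is 80 -> NA
Op 4: route key 33: smallest pos >= 33 is 80 -> NA
Op 5: route key 29: smallest pos >= 29 is 80 -> NA
Op 6: route key 77: smallest pos >= 77 is 80 -> NA
Op 7: add NB@76 -> ring=[76:NB,80:NA]
Op 8: add NC@53 -> ring=[53:NC,76:NB,80:NA]
Op 9: add ND@62 -> ring=[53:NC,62:ND,76:NB,80:NA]
Op 10: remove NC -> ring=[62:ND,76:NB,80:NA]
Op 11: route key 22: smallest pos >= 22 is 62 -> ND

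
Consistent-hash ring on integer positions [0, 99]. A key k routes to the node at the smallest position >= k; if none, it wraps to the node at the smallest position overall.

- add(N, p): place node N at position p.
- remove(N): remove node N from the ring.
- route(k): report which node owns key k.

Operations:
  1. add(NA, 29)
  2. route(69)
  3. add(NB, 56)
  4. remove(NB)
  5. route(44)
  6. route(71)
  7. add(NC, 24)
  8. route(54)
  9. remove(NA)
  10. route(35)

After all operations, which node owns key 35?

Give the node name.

Op 1: add NA@29 -> ring=[29:NA]
Op 2: route key 69: none >= 69, wrap to smallest pos 29 -> NA
Op 3: add NB@56 -> ring=[29:NA,56:NB]
Op 4: remove NB -> ring=[29:NA]
Op 5: route key 44: none >= 44, wrap to smallest pos 29 -> NA
Op 6: route key 71: none >= 71, wrap to smallest pos 29 -> NA
Op 7: add NC@24 -> ring=[24:NC,29:NA]
Op 8: route key 54: none >= 54, wrap to smallest pos 24 -> NC
Op 9: remove NA -> ring=[24:NC]
Op 10: route key 35: none >= 35, wrap to smallest pos 24 -> NC
Final route key 35: none >= 35, wrap to smallest pos 24 -> NC

Answer: NC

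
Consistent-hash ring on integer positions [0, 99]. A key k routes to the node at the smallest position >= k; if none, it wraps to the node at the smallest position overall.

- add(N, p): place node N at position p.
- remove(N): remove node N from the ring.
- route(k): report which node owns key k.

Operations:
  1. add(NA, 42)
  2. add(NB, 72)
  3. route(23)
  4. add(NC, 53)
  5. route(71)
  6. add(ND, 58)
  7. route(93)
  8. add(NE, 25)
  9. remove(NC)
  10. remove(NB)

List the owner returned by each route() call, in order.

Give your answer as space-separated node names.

Answer: NA NB NA

Derivation:
Op 1: add NA@42 -> ring=[42:NA]
Op 2: add NB@72 -> ring=[42:NA,72:NB]
Op 3: route key 23: smallest pos >= 23 is 42 -> NA
Op 4: add NC@53 -> ring=[42:NA,53:NC,72:NB]
Op 5: route key 71: smallest pos >= 71 is 72 -> NB
Op 6: add ND@58 -> ring=[42:NA,53:NC,58:ND,72:NB]
Op 7: route key 93: none >= 93, wrap to smallest pos 42 -> NA
Op 8: add NE@25 -> ring=[25:NE,42:NA,53:NC,58:ND,72:NB]
Op 9: remove NC -> ring=[25:NE,42:NA,58:ND,72:NB]
Op 10: remove NB -> ring=[25:NE,42:NA,58:ND]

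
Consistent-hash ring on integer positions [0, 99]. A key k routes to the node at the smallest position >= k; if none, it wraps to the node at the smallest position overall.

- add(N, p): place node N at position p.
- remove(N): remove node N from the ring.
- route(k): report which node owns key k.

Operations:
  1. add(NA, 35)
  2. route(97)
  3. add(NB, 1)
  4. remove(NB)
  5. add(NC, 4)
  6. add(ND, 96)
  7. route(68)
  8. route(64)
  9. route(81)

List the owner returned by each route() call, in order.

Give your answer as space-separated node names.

Op 1: add NA@35 -> ring=[35:NA]
Op 2: route key 97: none >= 97, wrap to smallest pos 35 -> NA
Op 3: add NB@1 -> ring=[1:NB,35:NA]
Op 4: remove NB -> ring=[35:NA]
Op 5: add NC@4 -> ring=[4:NC,35:NA]
Op 6: add ND@96 -> ring=[4:NC,35:NA,96:ND]
Op 7: route key 68: smallest pos >= 68 is 96 -> ND
Op 8: route key 64: smallest pos >= 64 is 96 -> ND
Op 9: route key 81: smallest pos >= 81 is 96 -> ND

Answer: NA ND ND ND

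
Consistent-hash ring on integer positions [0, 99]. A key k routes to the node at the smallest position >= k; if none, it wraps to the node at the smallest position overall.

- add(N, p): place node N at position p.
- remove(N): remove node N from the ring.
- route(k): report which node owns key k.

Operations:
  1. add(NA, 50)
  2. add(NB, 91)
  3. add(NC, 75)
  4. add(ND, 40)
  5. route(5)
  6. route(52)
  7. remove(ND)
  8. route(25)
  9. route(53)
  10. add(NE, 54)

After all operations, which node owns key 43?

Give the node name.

Answer: NA

Derivation:
Op 1: add NA@50 -> ring=[50:NA]
Op 2: add NB@91 -> ring=[50:NA,91:NB]
Op 3: add NC@75 -> ring=[50:NA,75:NC,91:NB]
Op 4: add ND@40 -> ring=[40:ND,50:NA,75:NC,91:NB]
Op 5: route key 5: smallest pos >= 5 is 40 -> ND
Op 6: route key 52: smallest pos >= 52 is 75 -> NC
Op 7: remove ND -> ring=[50:NA,75:NC,91:NB]
Op 8: route key 25: smallest pos >= 25 is 50 -> NA
Op 9: route key 53: smallest pos >= 53 is 75 -> NC
Op 10: add NE@54 -> ring=[50:NA,54:NE,75:NC,91:NB]
Final route key 43: smallest pos >= 43 is 50 -> NA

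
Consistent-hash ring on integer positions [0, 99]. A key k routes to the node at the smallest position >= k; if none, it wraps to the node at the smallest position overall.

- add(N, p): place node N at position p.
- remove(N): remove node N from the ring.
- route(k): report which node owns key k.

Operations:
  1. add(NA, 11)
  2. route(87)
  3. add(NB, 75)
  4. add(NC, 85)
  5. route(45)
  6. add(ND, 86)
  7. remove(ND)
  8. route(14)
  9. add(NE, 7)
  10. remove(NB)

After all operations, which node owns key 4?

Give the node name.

Answer: NE

Derivation:
Op 1: add NA@11 -> ring=[11:NA]
Op 2: route key 87: none >= 87, wrap to smallest pos 11 -> NA
Op 3: add NB@75 -> ring=[11:NA,75:NB]
Op 4: add NC@85 -> ring=[11:NA,75:NB,85:NC]
Op 5: route key 45: smallest pos >= 45 is 75 -> NB
Op 6: add ND@86 -> ring=[11:NA,75:NB,85:NC,86:ND]
Op 7: remove ND -> ring=[11:NA,75:NB,85:NC]
Op 8: route key 14: smallest pos >= 14 is 75 -> NB
Op 9: add NE@7 -> ring=[7:NE,11:NA,75:NB,85:NC]
Op 10: remove NB -> ring=[7:NE,11:NA,85:NC]
Final route key 4: smallest pos >= 4 is 7 -> NE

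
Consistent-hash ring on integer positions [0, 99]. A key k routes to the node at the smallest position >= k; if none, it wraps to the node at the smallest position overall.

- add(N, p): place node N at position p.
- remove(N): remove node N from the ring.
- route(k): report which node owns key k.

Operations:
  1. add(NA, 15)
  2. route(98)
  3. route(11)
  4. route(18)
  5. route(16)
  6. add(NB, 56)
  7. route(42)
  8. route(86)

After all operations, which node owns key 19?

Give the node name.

Answer: NB

Derivation:
Op 1: add NA@15 -> ring=[15:NA]
Op 2: route key 98: none >= 98, wrap to smallest pos 15 -> NA
Op 3: route key 11: smallest pos >= 11 is 15 -> NA
Op 4: route key 18: none >= 18, wrap to smallest pos 15 -> NA
Op 5: route key 16: none >= 16, wrap to smallest pos 15 -> NA
Op 6: add NB@56 -> ring=[15:NA,56:NB]
Op 7: route key 42: smallest pos >= 42 is 56 -> NB
Op 8: route key 86: none >= 86, wrap to smallest pos 15 -> NA
Final route key 19: smallest pos >= 19 is 56 -> NB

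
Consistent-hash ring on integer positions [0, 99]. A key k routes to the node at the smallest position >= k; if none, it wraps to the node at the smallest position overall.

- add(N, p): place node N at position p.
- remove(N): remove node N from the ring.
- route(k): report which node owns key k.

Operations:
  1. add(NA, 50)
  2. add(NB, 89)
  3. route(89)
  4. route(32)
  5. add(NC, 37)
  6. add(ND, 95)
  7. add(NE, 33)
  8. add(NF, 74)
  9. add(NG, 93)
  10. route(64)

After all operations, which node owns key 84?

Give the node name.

Op 1: add NA@50 -> ring=[50:NA]
Op 2: add NB@89 -> ring=[50:NA,89:NB]
Op 3: route key 89: smallest pos >= 89 is 89 -> NB
Op 4: route key 32: smallest pos >= 32 is 50 -> NA
Op 5: add NC@37 -> ring=[37:NC,50:NA,89:NB]
Op 6: add ND@95 -> ring=[37:NC,50:NA,89:NB,95:ND]
Op 7: add NE@33 -> ring=[33:NE,37:NC,50:NA,89:NB,95:ND]
Op 8: add NF@74 -> ring=[33:NE,37:NC,50:NA,74:NF,89:NB,95:ND]
Op 9: add NG@93 -> ring=[33:NE,37:NC,50:NA,74:NF,89:NB,93:NG,95:ND]
Op 10: route key 64: smallest pos >= 64 is 74 -> NF
Final route key 84: smallest pos >= 84 is 89 -> NB

Answer: NB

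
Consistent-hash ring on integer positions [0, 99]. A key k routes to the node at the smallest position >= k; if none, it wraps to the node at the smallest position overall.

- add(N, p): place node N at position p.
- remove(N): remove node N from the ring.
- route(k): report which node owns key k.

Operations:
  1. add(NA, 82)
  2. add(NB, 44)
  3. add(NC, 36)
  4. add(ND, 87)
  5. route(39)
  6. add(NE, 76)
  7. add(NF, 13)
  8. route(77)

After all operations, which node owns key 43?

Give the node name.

Answer: NB

Derivation:
Op 1: add NA@82 -> ring=[82:NA]
Op 2: add NB@44 -> ring=[44:NB,82:NA]
Op 3: add NC@36 -> ring=[36:NC,44:NB,82:NA]
Op 4: add ND@87 -> ring=[36:NC,44:NB,82:NA,87:ND]
Op 5: route key 39: smallest pos >= 39 is 44 -> NB
Op 6: add NE@76 -> ring=[36:NC,44:NB,76:NE,82:NA,87:ND]
Op 7: add NF@13 -> ring=[13:NF,36:NC,44:NB,76:NE,82:NA,87:ND]
Op 8: route key 77: smallest pos >= 77 is 82 -> NA
Final route key 43: smallest pos >= 43 is 44 -> NB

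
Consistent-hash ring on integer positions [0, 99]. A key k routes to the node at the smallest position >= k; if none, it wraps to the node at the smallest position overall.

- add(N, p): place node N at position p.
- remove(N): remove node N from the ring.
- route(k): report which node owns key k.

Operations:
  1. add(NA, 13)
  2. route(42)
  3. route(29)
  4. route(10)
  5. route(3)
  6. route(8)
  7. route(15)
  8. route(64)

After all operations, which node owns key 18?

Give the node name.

Answer: NA

Derivation:
Op 1: add NA@13 -> ring=[13:NA]
Op 2: route key 42: none >= 42, wrap to smallest pos 13 -> NA
Op 3: route key 29: none >= 29, wrap to smallest pos 13 -> NA
Op 4: route key 10: smallest pos >= 10 is 13 -> NA
Op 5: route key 3: smallest pos >= 3 is 13 -> NA
Op 6: route key 8: smallest pos >= 8 is 13 -> NA
Op 7: route key 15: none >= 15, wrap to smallest pos 13 -> NA
Op 8: route key 64: none >= 64, wrap to smallest pos 13 -> NA
Final route key 18: none >= 18, wrap to smallest pos 13 -> NA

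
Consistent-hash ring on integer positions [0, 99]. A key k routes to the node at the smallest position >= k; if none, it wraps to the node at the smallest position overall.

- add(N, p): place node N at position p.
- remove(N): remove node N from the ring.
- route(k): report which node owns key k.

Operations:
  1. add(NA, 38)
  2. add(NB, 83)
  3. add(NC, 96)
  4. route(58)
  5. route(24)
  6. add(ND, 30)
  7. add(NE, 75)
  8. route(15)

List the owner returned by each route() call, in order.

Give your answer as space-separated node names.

Answer: NB NA ND

Derivation:
Op 1: add NA@38 -> ring=[38:NA]
Op 2: add NB@83 -> ring=[38:NA,83:NB]
Op 3: add NC@96 -> ring=[38:NA,83:NB,96:NC]
Op 4: route key 58: smallest pos >= 58 is 83 -> NB
Op 5: route key 24: smallest pos >= 24 is 38 -> NA
Op 6: add ND@30 -> ring=[30:ND,38:NA,83:NB,96:NC]
Op 7: add NE@75 -> ring=[30:ND,38:NA,75:NE,83:NB,96:NC]
Op 8: route key 15: smallest pos >= 15 is 30 -> ND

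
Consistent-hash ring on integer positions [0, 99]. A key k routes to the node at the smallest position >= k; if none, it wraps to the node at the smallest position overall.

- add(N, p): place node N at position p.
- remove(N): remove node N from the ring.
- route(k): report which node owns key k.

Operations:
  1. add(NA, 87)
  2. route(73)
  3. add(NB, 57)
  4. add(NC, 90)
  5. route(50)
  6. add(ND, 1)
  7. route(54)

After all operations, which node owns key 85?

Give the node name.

Answer: NA

Derivation:
Op 1: add NA@87 -> ring=[87:NA]
Op 2: route key 73: smallest pos >= 73 is 87 -> NA
Op 3: add NB@57 -> ring=[57:NB,87:NA]
Op 4: add NC@90 -> ring=[57:NB,87:NA,90:NC]
Op 5: route key 50: smallest pos >= 50 is 57 -> NB
Op 6: add ND@1 -> ring=[1:ND,57:NB,87:NA,90:NC]
Op 7: route key 54: smallest pos >= 54 is 57 -> NB
Final route key 85: smallest pos >= 85 is 87 -> NA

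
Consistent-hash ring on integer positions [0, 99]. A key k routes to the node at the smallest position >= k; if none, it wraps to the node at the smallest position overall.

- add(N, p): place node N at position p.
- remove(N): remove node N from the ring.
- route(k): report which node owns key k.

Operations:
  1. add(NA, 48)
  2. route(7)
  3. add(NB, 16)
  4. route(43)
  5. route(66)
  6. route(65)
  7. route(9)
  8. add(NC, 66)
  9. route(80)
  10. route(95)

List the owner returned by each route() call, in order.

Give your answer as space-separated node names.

Op 1: add NA@48 -> ring=[48:NA]
Op 2: route key 7: smallest pos >= 7 is 48 -> NA
Op 3: add NB@16 -> ring=[16:NB,48:NA]
Op 4: route key 43: smallest pos >= 43 is 48 -> NA
Op 5: route key 66: none >= 66, wrap to smallest pos 16 -> NB
Op 6: route key 65: none >= 65, wrap to smallest pos 16 -> NB
Op 7: route key 9: smallest pos >= 9 is 16 -> NB
Op 8: add NC@66 -> ring=[16:NB,48:NA,66:NC]
Op 9: route key 80: none >= 80, wrap to smallest pos 16 -> NB
Op 10: route key 95: none >= 95, wrap to smallest pos 16 -> NB

Answer: NA NA NB NB NB NB NB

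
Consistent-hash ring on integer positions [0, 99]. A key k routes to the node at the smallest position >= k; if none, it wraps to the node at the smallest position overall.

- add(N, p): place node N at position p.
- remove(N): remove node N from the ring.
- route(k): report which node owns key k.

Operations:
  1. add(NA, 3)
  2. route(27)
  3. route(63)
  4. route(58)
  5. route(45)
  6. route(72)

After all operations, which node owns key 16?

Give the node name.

Answer: NA

Derivation:
Op 1: add NA@3 -> ring=[3:NA]
Op 2: route key 27: none >= 27, wrap to smallest pos 3 -> NA
Op 3: route key 63: none >= 63, wrap to smallest pos 3 -> NA
Op 4: route key 58: none >= 58, wrap to smallest pos 3 -> NA
Op 5: route key 45: none >= 45, wrap to smallest pos 3 -> NA
Op 6: route key 72: none >= 72, wrap to smallest pos 3 -> NA
Final route key 16: none >= 16, wrap to smallest pos 3 -> NA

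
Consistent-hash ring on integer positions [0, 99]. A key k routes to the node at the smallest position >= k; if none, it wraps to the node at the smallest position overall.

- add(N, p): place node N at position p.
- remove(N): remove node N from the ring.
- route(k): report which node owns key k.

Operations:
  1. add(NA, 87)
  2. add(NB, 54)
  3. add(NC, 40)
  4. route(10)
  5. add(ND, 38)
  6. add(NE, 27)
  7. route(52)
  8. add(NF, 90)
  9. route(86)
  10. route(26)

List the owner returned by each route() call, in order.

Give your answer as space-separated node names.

Answer: NC NB NA NE

Derivation:
Op 1: add NA@87 -> ring=[87:NA]
Op 2: add NB@54 -> ring=[54:NB,87:NA]
Op 3: add NC@40 -> ring=[40:NC,54:NB,87:NA]
Op 4: route key 10: smallest pos >= 10 is 40 -> NC
Op 5: add ND@38 -> ring=[38:ND,40:NC,54:NB,87:NA]
Op 6: add NE@27 -> ring=[27:NE,38:ND,40:NC,54:NB,87:NA]
Op 7: route key 52: smallest pos >= 52 is 54 -> NB
Op 8: add NF@90 -> ring=[27:NE,38:ND,40:NC,54:NB,87:NA,90:NF]
Op 9: route key 86: smallest pos >= 86 is 87 -> NA
Op 10: route key 26: smallest pos >= 26 is 27 -> NE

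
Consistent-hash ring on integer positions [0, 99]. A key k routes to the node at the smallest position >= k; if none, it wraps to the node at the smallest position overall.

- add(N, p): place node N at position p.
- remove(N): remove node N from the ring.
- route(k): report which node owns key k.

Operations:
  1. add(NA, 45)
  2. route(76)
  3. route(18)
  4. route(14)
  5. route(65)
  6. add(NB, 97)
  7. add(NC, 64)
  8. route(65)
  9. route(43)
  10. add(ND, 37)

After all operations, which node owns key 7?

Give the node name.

Op 1: add NA@45 -> ring=[45:NA]
Op 2: route key 76: none >= 76, wrap to smallest pos 45 -> NA
Op 3: route key 18: smallest pos >= 18 is 45 -> NA
Op 4: route key 14: smallest pos >= 14 is 45 -> NA
Op 5: route key 65: none >= 65, wrap to smallest pos 45 -> NA
Op 6: add NB@97 -> ring=[45:NA,97:NB]
Op 7: add NC@64 -> ring=[45:NA,64:NC,97:NB]
Op 8: route key 65: smallest pos >= 65 is 97 -> NB
Op 9: route key 43: smallest pos >= 43 is 45 -> NA
Op 10: add ND@37 -> ring=[37:ND,45:NA,64:NC,97:NB]
Final route key 7: smallest pos >= 7 is 37 -> ND

Answer: ND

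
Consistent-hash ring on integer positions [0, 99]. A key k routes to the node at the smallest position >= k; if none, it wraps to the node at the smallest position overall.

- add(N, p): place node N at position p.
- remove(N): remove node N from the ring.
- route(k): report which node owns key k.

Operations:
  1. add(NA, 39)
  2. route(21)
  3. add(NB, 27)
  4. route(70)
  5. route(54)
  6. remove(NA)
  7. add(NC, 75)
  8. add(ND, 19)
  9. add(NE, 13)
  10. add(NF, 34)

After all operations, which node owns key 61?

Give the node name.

Answer: NC

Derivation:
Op 1: add NA@39 -> ring=[39:NA]
Op 2: route key 21: smallest pos >= 21 is 39 -> NA
Op 3: add NB@27 -> ring=[27:NB,39:NA]
Op 4: route key 70: none >= 70, wrap to smallest pos 27 -> NB
Op 5: route key 54: none >= 54, wrap to smallest pos 27 -> NB
Op 6: remove NA -> ring=[27:NB]
Op 7: add NC@75 -> ring=[27:NB,75:NC]
Op 8: add ND@19 -> ring=[19:ND,27:NB,75:NC]
Op 9: add NE@13 -> ring=[13:NE,19:ND,27:NB,75:NC]
Op 10: add NF@34 -> ring=[13:NE,19:ND,27:NB,34:NF,75:NC]
Final route key 61: smallest pos >= 61 is 75 -> NC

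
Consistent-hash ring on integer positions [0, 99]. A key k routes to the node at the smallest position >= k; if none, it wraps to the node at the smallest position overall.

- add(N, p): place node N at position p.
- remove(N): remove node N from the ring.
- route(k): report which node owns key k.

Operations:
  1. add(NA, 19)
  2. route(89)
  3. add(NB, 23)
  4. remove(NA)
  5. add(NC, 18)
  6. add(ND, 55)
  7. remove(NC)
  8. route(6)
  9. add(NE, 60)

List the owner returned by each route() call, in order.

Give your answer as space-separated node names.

Op 1: add NA@19 -> ring=[19:NA]
Op 2: route key 89: none >= 89, wrap to smallest pos 19 -> NA
Op 3: add NB@23 -> ring=[19:NA,23:NB]
Op 4: remove NA -> ring=[23:NB]
Op 5: add NC@18 -> ring=[18:NC,23:NB]
Op 6: add ND@55 -> ring=[18:NC,23:NB,55:ND]
Op 7: remove NC -> ring=[23:NB,55:ND]
Op 8: route key 6: smallest pos >= 6 is 23 -> NB
Op 9: add NE@60 -> ring=[23:NB,55:ND,60:NE]

Answer: NA NB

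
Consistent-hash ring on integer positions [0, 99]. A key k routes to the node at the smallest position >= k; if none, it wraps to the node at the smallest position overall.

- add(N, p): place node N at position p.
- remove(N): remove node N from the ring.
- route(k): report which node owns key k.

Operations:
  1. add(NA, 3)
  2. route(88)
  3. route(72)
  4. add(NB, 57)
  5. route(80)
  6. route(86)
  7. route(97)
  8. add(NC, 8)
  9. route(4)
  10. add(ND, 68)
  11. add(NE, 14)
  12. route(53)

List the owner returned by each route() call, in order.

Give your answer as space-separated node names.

Answer: NA NA NA NA NA NC NB

Derivation:
Op 1: add NA@3 -> ring=[3:NA]
Op 2: route key 88: none >= 88, wrap to smallest pos 3 -> NA
Op 3: route key 72: none >= 72, wrap to smallest pos 3 -> NA
Op 4: add NB@57 -> ring=[3:NA,57:NB]
Op 5: route key 80: none >= 80, wrap to smallest pos 3 -> NA
Op 6: route key 86: none >= 86, wrap to smallest pos 3 -> NA
Op 7: route key 97: none >= 97, wrap to smallest pos 3 -> NA
Op 8: add NC@8 -> ring=[3:NA,8:NC,57:NB]
Op 9: route key 4: smallest pos >= 4 is 8 -> NC
Op 10: add ND@68 -> ring=[3:NA,8:NC,57:NB,68:ND]
Op 11: add NE@14 -> ring=[3:NA,8:NC,14:NE,57:NB,68:ND]
Op 12: route key 53: smallest pos >= 53 is 57 -> NB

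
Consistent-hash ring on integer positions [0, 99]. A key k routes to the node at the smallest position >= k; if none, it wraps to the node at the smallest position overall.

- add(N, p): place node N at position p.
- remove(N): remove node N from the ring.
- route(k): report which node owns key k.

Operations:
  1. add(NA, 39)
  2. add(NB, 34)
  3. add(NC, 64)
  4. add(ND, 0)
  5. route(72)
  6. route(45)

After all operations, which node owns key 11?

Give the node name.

Answer: NB

Derivation:
Op 1: add NA@39 -> ring=[39:NA]
Op 2: add NB@34 -> ring=[34:NB,39:NA]
Op 3: add NC@64 -> ring=[34:NB,39:NA,64:NC]
Op 4: add ND@0 -> ring=[0:ND,34:NB,39:NA,64:NC]
Op 5: route key 72: none >= 72, wrap to smallest pos 0 -> ND
Op 6: route key 45: smallest pos >= 45 is 64 -> NC
Final route key 11: smallest pos >= 11 is 34 -> NB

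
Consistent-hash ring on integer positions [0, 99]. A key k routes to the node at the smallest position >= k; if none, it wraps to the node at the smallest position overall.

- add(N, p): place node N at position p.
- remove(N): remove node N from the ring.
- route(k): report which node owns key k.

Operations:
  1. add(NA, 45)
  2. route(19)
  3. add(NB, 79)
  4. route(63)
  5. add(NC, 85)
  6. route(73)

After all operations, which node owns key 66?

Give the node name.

Answer: NB

Derivation:
Op 1: add NA@45 -> ring=[45:NA]
Op 2: route key 19: smallest pos >= 19 is 45 -> NA
Op 3: add NB@79 -> ring=[45:NA,79:NB]
Op 4: route key 63: smallest pos >= 63 is 79 -> NB
Op 5: add NC@85 -> ring=[45:NA,79:NB,85:NC]
Op 6: route key 73: smallest pos >= 73 is 79 -> NB
Final route key 66: smallest pos >= 66 is 79 -> NB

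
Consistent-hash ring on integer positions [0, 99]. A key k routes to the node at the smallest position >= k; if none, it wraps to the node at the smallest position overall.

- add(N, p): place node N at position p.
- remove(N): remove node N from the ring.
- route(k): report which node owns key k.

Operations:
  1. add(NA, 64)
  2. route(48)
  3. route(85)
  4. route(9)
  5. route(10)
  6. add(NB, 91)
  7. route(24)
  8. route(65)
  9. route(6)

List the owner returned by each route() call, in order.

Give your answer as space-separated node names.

Op 1: add NA@64 -> ring=[64:NA]
Op 2: route key 48: smallest pos >= 48 is 64 -> NA
Op 3: route key 85: none >= 85, wrap to smallest pos 64 -> NA
Op 4: route key 9: smallest pos >= 9 is 64 -> NA
Op 5: route key 10: smallest pos >= 10 is 64 -> NA
Op 6: add NB@91 -> ring=[64:NA,91:NB]
Op 7: route key 24: smallest pos >= 24 is 64 -> NA
Op 8: route key 65: smallest pos >= 65 is 91 -> NB
Op 9: route key 6: smallest pos >= 6 is 64 -> NA

Answer: NA NA NA NA NA NB NA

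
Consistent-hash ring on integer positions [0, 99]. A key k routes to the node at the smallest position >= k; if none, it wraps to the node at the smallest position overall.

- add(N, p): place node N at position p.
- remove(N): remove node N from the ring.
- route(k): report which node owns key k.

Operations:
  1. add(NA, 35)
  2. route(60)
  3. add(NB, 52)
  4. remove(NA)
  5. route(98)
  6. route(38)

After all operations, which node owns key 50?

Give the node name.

Answer: NB

Derivation:
Op 1: add NA@35 -> ring=[35:NA]
Op 2: route key 60: none >= 60, wrap to smallest pos 35 -> NA
Op 3: add NB@52 -> ring=[35:NA,52:NB]
Op 4: remove NA -> ring=[52:NB]
Op 5: route key 98: none >= 98, wrap to smallest pos 52 -> NB
Op 6: route key 38: smallest pos >= 38 is 52 -> NB
Final route key 50: smallest pos >= 50 is 52 -> NB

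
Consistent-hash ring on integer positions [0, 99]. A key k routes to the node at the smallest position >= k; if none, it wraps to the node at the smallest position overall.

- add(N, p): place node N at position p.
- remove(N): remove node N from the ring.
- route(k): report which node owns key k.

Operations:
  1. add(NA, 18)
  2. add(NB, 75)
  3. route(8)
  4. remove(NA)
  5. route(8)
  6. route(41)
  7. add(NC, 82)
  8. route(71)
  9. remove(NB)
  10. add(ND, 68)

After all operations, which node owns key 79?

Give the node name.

Answer: NC

Derivation:
Op 1: add NA@18 -> ring=[18:NA]
Op 2: add NB@75 -> ring=[18:NA,75:NB]
Op 3: route key 8: smallest pos >= 8 is 18 -> NA
Op 4: remove NA -> ring=[75:NB]
Op 5: route key 8: smallest pos >= 8 is 75 -> NB
Op 6: route key 41: smallest pos >= 41 is 75 -> NB
Op 7: add NC@82 -> ring=[75:NB,82:NC]
Op 8: route key 71: smallest pos >= 71 is 75 -> NB
Op 9: remove NB -> ring=[82:NC]
Op 10: add ND@68 -> ring=[68:ND,82:NC]
Final route key 79: smallest pos >= 79 is 82 -> NC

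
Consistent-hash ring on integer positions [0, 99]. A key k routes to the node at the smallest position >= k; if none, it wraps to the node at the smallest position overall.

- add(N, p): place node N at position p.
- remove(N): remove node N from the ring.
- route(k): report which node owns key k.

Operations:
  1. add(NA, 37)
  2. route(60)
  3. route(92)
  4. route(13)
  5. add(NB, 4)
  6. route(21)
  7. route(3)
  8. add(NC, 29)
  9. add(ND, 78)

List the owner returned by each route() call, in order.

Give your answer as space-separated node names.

Answer: NA NA NA NA NB

Derivation:
Op 1: add NA@37 -> ring=[37:NA]
Op 2: route key 60: none >= 60, wrap to smallest pos 37 -> NA
Op 3: route key 92: none >= 92, wrap to smallest pos 37 -> NA
Op 4: route key 13: smallest pos >= 13 is 37 -> NA
Op 5: add NB@4 -> ring=[4:NB,37:NA]
Op 6: route key 21: smallest pos >= 21 is 37 -> NA
Op 7: route key 3: smallest pos >= 3 is 4 -> NB
Op 8: add NC@29 -> ring=[4:NB,29:NC,37:NA]
Op 9: add ND@78 -> ring=[4:NB,29:NC,37:NA,78:ND]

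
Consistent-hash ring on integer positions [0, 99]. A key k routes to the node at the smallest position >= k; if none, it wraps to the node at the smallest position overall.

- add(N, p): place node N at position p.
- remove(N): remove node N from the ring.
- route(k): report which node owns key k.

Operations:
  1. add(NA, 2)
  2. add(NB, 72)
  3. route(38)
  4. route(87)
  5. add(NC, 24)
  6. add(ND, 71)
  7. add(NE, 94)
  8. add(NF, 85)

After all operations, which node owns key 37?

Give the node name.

Answer: ND

Derivation:
Op 1: add NA@2 -> ring=[2:NA]
Op 2: add NB@72 -> ring=[2:NA,72:NB]
Op 3: route key 38: smallest pos >= 38 is 72 -> NB
Op 4: route key 87: none >= 87, wrap to smallest pos 2 -> NA
Op 5: add NC@24 -> ring=[2:NA,24:NC,72:NB]
Op 6: add ND@71 -> ring=[2:NA,24:NC,71:ND,72:NB]
Op 7: add NE@94 -> ring=[2:NA,24:NC,71:ND,72:NB,94:NE]
Op 8: add NF@85 -> ring=[2:NA,24:NC,71:ND,72:NB,85:NF,94:NE]
Final route key 37: smallest pos >= 37 is 71 -> ND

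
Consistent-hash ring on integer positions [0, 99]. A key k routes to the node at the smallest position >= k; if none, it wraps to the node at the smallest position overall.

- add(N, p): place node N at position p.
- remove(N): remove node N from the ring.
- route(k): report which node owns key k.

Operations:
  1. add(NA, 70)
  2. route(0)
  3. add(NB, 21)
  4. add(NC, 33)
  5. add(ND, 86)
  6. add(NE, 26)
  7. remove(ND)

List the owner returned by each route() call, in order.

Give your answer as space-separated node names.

Op 1: add NA@70 -> ring=[70:NA]
Op 2: route key 0: smallest pos >= 0 is 70 -> NA
Op 3: add NB@21 -> ring=[21:NB,70:NA]
Op 4: add NC@33 -> ring=[21:NB,33:NC,70:NA]
Op 5: add ND@86 -> ring=[21:NB,33:NC,70:NA,86:ND]
Op 6: add NE@26 -> ring=[21:NB,26:NE,33:NC,70:NA,86:ND]
Op 7: remove ND -> ring=[21:NB,26:NE,33:NC,70:NA]

Answer: NA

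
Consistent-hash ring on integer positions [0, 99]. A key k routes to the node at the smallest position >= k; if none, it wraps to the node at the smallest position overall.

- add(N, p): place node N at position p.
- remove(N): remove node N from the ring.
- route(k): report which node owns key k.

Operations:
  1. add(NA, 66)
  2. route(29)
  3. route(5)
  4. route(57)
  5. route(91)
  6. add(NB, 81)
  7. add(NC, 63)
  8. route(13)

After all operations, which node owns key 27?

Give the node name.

Answer: NC

Derivation:
Op 1: add NA@66 -> ring=[66:NA]
Op 2: route key 29: smallest pos >= 29 is 66 -> NA
Op 3: route key 5: smallest pos >= 5 is 66 -> NA
Op 4: route key 57: smallest pos >= 57 is 66 -> NA
Op 5: route key 91: none >= 91, wrap to smallest pos 66 -> NA
Op 6: add NB@81 -> ring=[66:NA,81:NB]
Op 7: add NC@63 -> ring=[63:NC,66:NA,81:NB]
Op 8: route key 13: smallest pos >= 13 is 63 -> NC
Final route key 27: smallest pos >= 27 is 63 -> NC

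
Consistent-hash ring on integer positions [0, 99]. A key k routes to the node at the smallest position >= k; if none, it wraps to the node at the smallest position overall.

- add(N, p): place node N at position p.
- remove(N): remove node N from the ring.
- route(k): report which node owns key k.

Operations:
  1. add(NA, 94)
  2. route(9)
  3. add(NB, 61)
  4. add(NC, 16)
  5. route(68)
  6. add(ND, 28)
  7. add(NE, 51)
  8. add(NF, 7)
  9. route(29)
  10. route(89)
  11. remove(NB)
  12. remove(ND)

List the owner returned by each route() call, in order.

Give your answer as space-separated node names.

Answer: NA NA NE NA

Derivation:
Op 1: add NA@94 -> ring=[94:NA]
Op 2: route key 9: smallest pos >= 9 is 94 -> NA
Op 3: add NB@61 -> ring=[61:NB,94:NA]
Op 4: add NC@16 -> ring=[16:NC,61:NB,94:NA]
Op 5: route key 68: smallest pos >= 68 is 94 -> NA
Op 6: add ND@28 -> ring=[16:NC,28:ND,61:NB,94:NA]
Op 7: add NE@51 -> ring=[16:NC,28:ND,51:NE,61:NB,94:NA]
Op 8: add NF@7 -> ring=[7:NF,16:NC,28:ND,51:NE,61:NB,94:NA]
Op 9: route key 29: smallest pos >= 29 is 51 -> NE
Op 10: route key 89: smallest pos >= 89 is 94 -> NA
Op 11: remove NB -> ring=[7:NF,16:NC,28:ND,51:NE,94:NA]
Op 12: remove ND -> ring=[7:NF,16:NC,51:NE,94:NA]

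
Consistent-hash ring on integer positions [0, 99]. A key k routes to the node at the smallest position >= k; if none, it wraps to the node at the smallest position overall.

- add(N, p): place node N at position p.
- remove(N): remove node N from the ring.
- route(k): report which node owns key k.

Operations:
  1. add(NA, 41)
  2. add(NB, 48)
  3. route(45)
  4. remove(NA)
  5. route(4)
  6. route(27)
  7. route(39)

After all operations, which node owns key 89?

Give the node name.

Answer: NB

Derivation:
Op 1: add NA@41 -> ring=[41:NA]
Op 2: add NB@48 -> ring=[41:NA,48:NB]
Op 3: route key 45: smallest pos >= 45 is 48 -> NB
Op 4: remove NA -> ring=[48:NB]
Op 5: route key 4: smallest pos >= 4 is 48 -> NB
Op 6: route key 27: smallest pos >= 27 is 48 -> NB
Op 7: route key 39: smallest pos >= 39 is 48 -> NB
Final route key 89: none >= 89, wrap to smallest pos 48 -> NB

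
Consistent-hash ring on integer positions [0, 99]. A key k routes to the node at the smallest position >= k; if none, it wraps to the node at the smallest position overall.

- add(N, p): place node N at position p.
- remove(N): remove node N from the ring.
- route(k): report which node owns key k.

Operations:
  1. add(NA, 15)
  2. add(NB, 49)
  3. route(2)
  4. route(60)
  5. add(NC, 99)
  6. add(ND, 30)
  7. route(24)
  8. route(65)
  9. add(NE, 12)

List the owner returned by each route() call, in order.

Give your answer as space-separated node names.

Op 1: add NA@15 -> ring=[15:NA]
Op 2: add NB@49 -> ring=[15:NA,49:NB]
Op 3: route key 2: smallest pos >= 2 is 15 -> NA
Op 4: route key 60: none >= 60, wrap to smallest pos 15 -> NA
Op 5: add NC@99 -> ring=[15:NA,49:NB,99:NC]
Op 6: add ND@30 -> ring=[15:NA,30:ND,49:NB,99:NC]
Op 7: route key 24: smallest pos >= 24 is 30 -> ND
Op 8: route key 65: smallest pos >= 65 is 99 -> NC
Op 9: add NE@12 -> ring=[12:NE,15:NA,30:ND,49:NB,99:NC]

Answer: NA NA ND NC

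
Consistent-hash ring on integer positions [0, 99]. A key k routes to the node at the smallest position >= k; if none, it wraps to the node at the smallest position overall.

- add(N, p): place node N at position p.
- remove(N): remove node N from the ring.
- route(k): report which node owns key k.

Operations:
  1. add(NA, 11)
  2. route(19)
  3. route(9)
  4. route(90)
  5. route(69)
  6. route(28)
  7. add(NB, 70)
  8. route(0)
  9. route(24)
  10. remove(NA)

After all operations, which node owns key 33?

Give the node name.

Op 1: add NA@11 -> ring=[11:NA]
Op 2: route key 19: none >= 19, wrap to smallest pos 11 -> NA
Op 3: route key 9: smallest pos >= 9 is 11 -> NA
Op 4: route key 90: none >= 90, wrap to smallest pos 11 -> NA
Op 5: route key 69: none >= 69, wrap to smallest pos 11 -> NA
Op 6: route key 28: none >= 28, wrap to smallest pos 11 -> NA
Op 7: add NB@70 -> ring=[11:NA,70:NB]
Op 8: route key 0: smallest pos >= 0 is 11 -> NA
Op 9: route key 24: smallest pos >= 24 is 70 -> NB
Op 10: remove NA -> ring=[70:NB]
Final route key 33: smallest pos >= 33 is 70 -> NB

Answer: NB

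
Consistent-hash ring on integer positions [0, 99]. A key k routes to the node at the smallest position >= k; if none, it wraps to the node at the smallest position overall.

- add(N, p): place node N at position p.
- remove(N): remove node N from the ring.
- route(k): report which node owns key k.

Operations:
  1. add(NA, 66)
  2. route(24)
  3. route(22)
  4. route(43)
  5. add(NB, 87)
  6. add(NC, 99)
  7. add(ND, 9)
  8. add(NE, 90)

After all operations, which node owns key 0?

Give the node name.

Answer: ND

Derivation:
Op 1: add NA@66 -> ring=[66:NA]
Op 2: route key 24: smallest pos >= 24 is 66 -> NA
Op 3: route key 22: smallest pos >= 22 is 66 -> NA
Op 4: route key 43: smallest pos >= 43 is 66 -> NA
Op 5: add NB@87 -> ring=[66:NA,87:NB]
Op 6: add NC@99 -> ring=[66:NA,87:NB,99:NC]
Op 7: add ND@9 -> ring=[9:ND,66:NA,87:NB,99:NC]
Op 8: add NE@90 -> ring=[9:ND,66:NA,87:NB,90:NE,99:NC]
Final route key 0: smallest pos >= 0 is 9 -> ND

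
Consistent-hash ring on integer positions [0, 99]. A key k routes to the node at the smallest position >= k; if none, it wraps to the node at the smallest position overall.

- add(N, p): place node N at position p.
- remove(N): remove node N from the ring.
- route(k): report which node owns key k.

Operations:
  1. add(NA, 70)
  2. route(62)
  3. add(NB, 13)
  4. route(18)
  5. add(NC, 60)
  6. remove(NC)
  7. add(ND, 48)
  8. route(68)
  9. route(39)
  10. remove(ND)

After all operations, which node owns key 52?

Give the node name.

Op 1: add NA@70 -> ring=[70:NA]
Op 2: route key 62: smallest pos >= 62 is 70 -> NA
Op 3: add NB@13 -> ring=[13:NB,70:NA]
Op 4: route key 18: smallest pos >= 18 is 70 -> NA
Op 5: add NC@60 -> ring=[13:NB,60:NC,70:NA]
Op 6: remove NC -> ring=[13:NB,70:NA]
Op 7: add ND@48 -> ring=[13:NB,48:ND,70:NA]
Op 8: route key 68: smallest pos >= 68 is 70 -> NA
Op 9: route key 39: smallest pos >= 39 is 48 -> ND
Op 10: remove ND -> ring=[13:NB,70:NA]
Final route key 52: smallest pos >= 52 is 70 -> NA

Answer: NA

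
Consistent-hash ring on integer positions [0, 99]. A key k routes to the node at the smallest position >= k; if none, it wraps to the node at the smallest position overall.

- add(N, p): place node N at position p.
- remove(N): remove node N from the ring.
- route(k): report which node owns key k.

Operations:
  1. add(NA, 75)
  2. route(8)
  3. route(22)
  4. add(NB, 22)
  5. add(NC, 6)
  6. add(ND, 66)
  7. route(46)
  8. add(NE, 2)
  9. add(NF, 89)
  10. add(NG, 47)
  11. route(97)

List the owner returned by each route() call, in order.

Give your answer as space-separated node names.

Answer: NA NA ND NE

Derivation:
Op 1: add NA@75 -> ring=[75:NA]
Op 2: route key 8: smallest pos >= 8 is 75 -> NA
Op 3: route key 22: smallest pos >= 22 is 75 -> NA
Op 4: add NB@22 -> ring=[22:NB,75:NA]
Op 5: add NC@6 -> ring=[6:NC,22:NB,75:NA]
Op 6: add ND@66 -> ring=[6:NC,22:NB,66:ND,75:NA]
Op 7: route key 46: smallest pos >= 46 is 66 -> ND
Op 8: add NE@2 -> ring=[2:NE,6:NC,22:NB,66:ND,75:NA]
Op 9: add NF@89 -> ring=[2:NE,6:NC,22:NB,66:ND,75:NA,89:NF]
Op 10: add NG@47 -> ring=[2:NE,6:NC,22:NB,47:NG,66:ND,75:NA,89:NF]
Op 11: route key 97: none >= 97, wrap to smallest pos 2 -> NE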